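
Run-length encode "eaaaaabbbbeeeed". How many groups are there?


Input: eaaaaabbbbeeeed
Scanning for consecutive runs:
  Group 1: 'e' x 1 (positions 0-0)
  Group 2: 'a' x 5 (positions 1-5)
  Group 3: 'b' x 4 (positions 6-9)
  Group 4: 'e' x 4 (positions 10-13)
  Group 5: 'd' x 1 (positions 14-14)
Total groups: 5

5


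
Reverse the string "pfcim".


Input: pfcim
Reading characters right to left:
  Position 4: 'm'
  Position 3: 'i'
  Position 2: 'c'
  Position 1: 'f'
  Position 0: 'p'
Reversed: micfp

micfp


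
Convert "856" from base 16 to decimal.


Input: "856" in base 16
Positional expansion:
  Digit '8' (value 8) x 16^2 = 2048
  Digit '5' (value 5) x 16^1 = 80
  Digit '6' (value 6) x 16^0 = 6
Sum = 2134

2134


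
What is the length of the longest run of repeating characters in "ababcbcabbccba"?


Input: "ababcbcabbccba"
Scanning for longest run:
  Position 1 ('b'): new char, reset run to 1
  Position 2 ('a'): new char, reset run to 1
  Position 3 ('b'): new char, reset run to 1
  Position 4 ('c'): new char, reset run to 1
  Position 5 ('b'): new char, reset run to 1
  Position 6 ('c'): new char, reset run to 1
  Position 7 ('a'): new char, reset run to 1
  Position 8 ('b'): new char, reset run to 1
  Position 9 ('b'): continues run of 'b', length=2
  Position 10 ('c'): new char, reset run to 1
  Position 11 ('c'): continues run of 'c', length=2
  Position 12 ('b'): new char, reset run to 1
  Position 13 ('a'): new char, reset run to 1
Longest run: 'b' with length 2

2


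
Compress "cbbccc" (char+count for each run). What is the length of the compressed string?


Input: cbbccc
Runs:
  'c' x 1 => "c1"
  'b' x 2 => "b2"
  'c' x 3 => "c3"
Compressed: "c1b2c3"
Compressed length: 6

6


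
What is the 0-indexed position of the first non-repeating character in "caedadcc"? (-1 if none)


Input: caedadcc
Character frequencies:
  'a': 2
  'c': 3
  'd': 2
  'e': 1
Scanning left to right for freq == 1:
  Position 0 ('c'): freq=3, skip
  Position 1 ('a'): freq=2, skip
  Position 2 ('e'): unique! => answer = 2

2


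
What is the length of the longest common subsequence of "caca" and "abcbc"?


LCS of "caca" and "abcbc"
DP table:
           a    b    c    b    c
      0    0    0    0    0    0
  c   0    0    0    1    1    1
  a   0    1    1    1    1    1
  c   0    1    1    2    2    2
  a   0    1    1    2    2    2
LCS length = dp[4][5] = 2

2


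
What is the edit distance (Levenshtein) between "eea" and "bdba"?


Computing edit distance: "eea" -> "bdba"
DP table:
           b    d    b    a
      0    1    2    3    4
  e   1    1    2    3    4
  e   2    2    2    3    4
  a   3    3    3    3    3
Edit distance = dp[3][4] = 3

3


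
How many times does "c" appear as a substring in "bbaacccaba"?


Searching for "c" in "bbaacccaba"
Scanning each position:
  Position 0: "b" => no
  Position 1: "b" => no
  Position 2: "a" => no
  Position 3: "a" => no
  Position 4: "c" => MATCH
  Position 5: "c" => MATCH
  Position 6: "c" => MATCH
  Position 7: "a" => no
  Position 8: "b" => no
  Position 9: "a" => no
Total occurrences: 3

3


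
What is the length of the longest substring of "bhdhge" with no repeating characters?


Input: "bhdhge"
Sliding window (track last position of each char):
  Position 0 ('b'): window [0,0] length 1 -- new best
  Position 1 ('h'): window [0,1] length 2 -- new best
  Position 2 ('d'): window [0,2] length 3 -- new best
  Position 3 ('h'): repeat (last at 1), move window start to 2
  Position 3 ('h'): window [2,3] length 2
  Position 4 ('g'): window [2,4] length 3
  Position 5 ('e'): window [2,5] length 4 -- new best
Longest substring with no repeats: "dhge" with length 4

4


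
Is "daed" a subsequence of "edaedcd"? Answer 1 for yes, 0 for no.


Check if "daed" is a subsequence of "edaedcd"
Greedy scan:
  Position 0 ('e'): no match needed
  Position 1 ('d'): matches sub[0] = 'd'
  Position 2 ('a'): matches sub[1] = 'a'
  Position 3 ('e'): matches sub[2] = 'e'
  Position 4 ('d'): matches sub[3] = 'd'
  Position 5 ('c'): no match needed
  Position 6 ('d'): no match needed
All 4 characters matched => is a subsequence

1


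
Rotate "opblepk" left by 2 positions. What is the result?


Input: "opblepk", rotate left by 2
First 2 characters: "op"
Remaining characters: "blepk"
Concatenate remaining + first: "blepk" + "op" = "blepkop"

blepkop


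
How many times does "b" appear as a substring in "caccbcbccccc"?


Searching for "b" in "caccbcbccccc"
Scanning each position:
  Position 0: "c" => no
  Position 1: "a" => no
  Position 2: "c" => no
  Position 3: "c" => no
  Position 4: "b" => MATCH
  Position 5: "c" => no
  Position 6: "b" => MATCH
  Position 7: "c" => no
  Position 8: "c" => no
  Position 9: "c" => no
  Position 10: "c" => no
  Position 11: "c" => no
Total occurrences: 2

2


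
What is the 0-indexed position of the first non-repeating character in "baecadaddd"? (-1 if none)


Input: baecadaddd
Character frequencies:
  'a': 3
  'b': 1
  'c': 1
  'd': 4
  'e': 1
Scanning left to right for freq == 1:
  Position 0 ('b'): unique! => answer = 0

0


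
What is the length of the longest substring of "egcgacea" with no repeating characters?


Input: "egcgacea"
Sliding window (track last position of each char):
  Position 0 ('e'): window [0,0] length 1 -- new best
  Position 1 ('g'): window [0,1] length 2 -- new best
  Position 2 ('c'): window [0,2] length 3 -- new best
  Position 3 ('g'): repeat (last at 1), move window start to 2
  Position 3 ('g'): window [2,3] length 2
  Position 4 ('a'): window [2,4] length 3
  Position 5 ('c'): repeat (last at 2), move window start to 3
  Position 5 ('c'): window [3,5] length 3
  Position 6 ('e'): window [3,6] length 4 -- new best
  Position 7 ('a'): repeat (last at 4), move window start to 5
  Position 7 ('a'): window [5,7] length 3
Longest substring with no repeats: "gace" with length 4

4


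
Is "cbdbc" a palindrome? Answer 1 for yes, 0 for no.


Input: cbdbc
Reversed: cbdbc
  Compare pos 0 ('c') with pos 4 ('c'): match
  Compare pos 1 ('b') with pos 3 ('b'): match
Result: palindrome

1


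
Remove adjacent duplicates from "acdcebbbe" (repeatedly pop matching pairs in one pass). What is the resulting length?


Input: acdcebbbe
Stack-based adjacent duplicate removal:
  Read 'a': push. Stack: a
  Read 'c': push. Stack: ac
  Read 'd': push. Stack: acd
  Read 'c': push. Stack: acdc
  Read 'e': push. Stack: acdce
  Read 'b': push. Stack: acdceb
  Read 'b': matches stack top 'b' => pop. Stack: acdce
  Read 'b': push. Stack: acdceb
  Read 'e': push. Stack: acdcebe
Final stack: "acdcebe" (length 7)

7


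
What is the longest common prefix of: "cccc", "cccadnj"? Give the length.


Words: cccc, cccadnj
  Position 0: all 'c' => match
  Position 1: all 'c' => match
  Position 2: all 'c' => match
  Position 3: ('c', 'a') => mismatch, stop
LCP = "ccc" (length 3)

3


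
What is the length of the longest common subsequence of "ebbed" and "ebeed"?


LCS of "ebbed" and "ebeed"
DP table:
           e    b    e    e    d
      0    0    0    0    0    0
  e   0    1    1    1    1    1
  b   0    1    2    2    2    2
  b   0    1    2    2    2    2
  e   0    1    2    3    3    3
  d   0    1    2    3    3    4
LCS length = dp[5][5] = 4

4


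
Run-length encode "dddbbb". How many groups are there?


Input: dddbbb
Scanning for consecutive runs:
  Group 1: 'd' x 3 (positions 0-2)
  Group 2: 'b' x 3 (positions 3-5)
Total groups: 2

2


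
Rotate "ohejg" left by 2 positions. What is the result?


Input: "ohejg", rotate left by 2
First 2 characters: "oh"
Remaining characters: "ejg"
Concatenate remaining + first: "ejg" + "oh" = "ejgoh"

ejgoh


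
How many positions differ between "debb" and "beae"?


Comparing "debb" and "beae" position by position:
  Position 0: 'd' vs 'b' => DIFFER
  Position 1: 'e' vs 'e' => same
  Position 2: 'b' vs 'a' => DIFFER
  Position 3: 'b' vs 'e' => DIFFER
Positions that differ: 3

3


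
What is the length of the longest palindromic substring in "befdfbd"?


Input: "befdfbd"
Checking substrings for palindromes:
  [2:5] "fdf" (len 3) => palindrome
Longest palindromic substring: "fdf" with length 3

3


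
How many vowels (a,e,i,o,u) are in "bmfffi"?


Input: bmfffi
Checking each character:
  'b' at position 0: consonant
  'm' at position 1: consonant
  'f' at position 2: consonant
  'f' at position 3: consonant
  'f' at position 4: consonant
  'i' at position 5: vowel (running total: 1)
Total vowels: 1

1


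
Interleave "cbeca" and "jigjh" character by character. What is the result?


Interleaving "cbeca" and "jigjh":
  Position 0: 'c' from first, 'j' from second => "cj"
  Position 1: 'b' from first, 'i' from second => "bi"
  Position 2: 'e' from first, 'g' from second => "eg"
  Position 3: 'c' from first, 'j' from second => "cj"
  Position 4: 'a' from first, 'h' from second => "ah"
Result: cjbiegcjah

cjbiegcjah


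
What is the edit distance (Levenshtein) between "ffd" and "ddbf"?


Computing edit distance: "ffd" -> "ddbf"
DP table:
           d    d    b    f
      0    1    2    3    4
  f   1    1    2    3    3
  f   2    2    2    3    3
  d   3    2    2    3    4
Edit distance = dp[3][4] = 4

4


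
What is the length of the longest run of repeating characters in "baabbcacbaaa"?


Input: "baabbcacbaaa"
Scanning for longest run:
  Position 1 ('a'): new char, reset run to 1
  Position 2 ('a'): continues run of 'a', length=2
  Position 3 ('b'): new char, reset run to 1
  Position 4 ('b'): continues run of 'b', length=2
  Position 5 ('c'): new char, reset run to 1
  Position 6 ('a'): new char, reset run to 1
  Position 7 ('c'): new char, reset run to 1
  Position 8 ('b'): new char, reset run to 1
  Position 9 ('a'): new char, reset run to 1
  Position 10 ('a'): continues run of 'a', length=2
  Position 11 ('a'): continues run of 'a', length=3
Longest run: 'a' with length 3

3


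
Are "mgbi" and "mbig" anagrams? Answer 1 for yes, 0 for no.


Strings: "mgbi", "mbig"
Sorted first:  bgim
Sorted second: bgim
Sorted forms match => anagrams

1


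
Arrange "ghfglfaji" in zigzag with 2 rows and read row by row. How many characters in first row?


Zigzag "ghfglfaji" into 2 rows:
Placing characters:
  'g' => row 0
  'h' => row 1
  'f' => row 0
  'g' => row 1
  'l' => row 0
  'f' => row 1
  'a' => row 0
  'j' => row 1
  'i' => row 0
Rows:
  Row 0: "gflai"
  Row 1: "hgfj"
First row length: 5

5


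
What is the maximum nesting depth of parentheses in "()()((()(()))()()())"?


Input: "()()((()(()))()()())"
Tracking depth:
  Position 0 '(': depth becomes 1
  Position 1 ')': depth becomes 0
  Position 2 '(': depth becomes 1
  Position 3 ')': depth becomes 0
  Position 4 '(': depth becomes 1
  Position 5 '(': depth becomes 2
  Position 6 '(': depth becomes 3
  Position 7 ')': depth becomes 2
  Position 8 '(': depth becomes 3
  Position 9 '(': depth becomes 4
  Position 10 ')': depth becomes 3
  Position 11 ')': depth becomes 2
  Position 12 ')': depth becomes 1
  Position 13 '(': depth becomes 2
  Position 14 ')': depth becomes 1
  Position 15 '(': depth becomes 2
  Position 16 ')': depth becomes 1
  Position 17 '(': depth becomes 2
  Position 18 ')': depth becomes 1
  Position 19 ')': depth becomes 0
Maximum depth reached: 4

4


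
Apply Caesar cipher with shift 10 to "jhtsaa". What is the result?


Caesar cipher: shift "jhtsaa" by 10
  'j' (pos 9) + 10 = pos 19 = 't'
  'h' (pos 7) + 10 = pos 17 = 'r'
  't' (pos 19) + 10 = pos 3 = 'd'
  's' (pos 18) + 10 = pos 2 = 'c'
  'a' (pos 0) + 10 = pos 10 = 'k'
  'a' (pos 0) + 10 = pos 10 = 'k'
Result: trdckk

trdckk


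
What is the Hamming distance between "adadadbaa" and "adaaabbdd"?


Comparing "adadadbaa" and "adaaabbdd" position by position:
  Position 0: 'a' vs 'a' => same
  Position 1: 'd' vs 'd' => same
  Position 2: 'a' vs 'a' => same
  Position 3: 'd' vs 'a' => differ
  Position 4: 'a' vs 'a' => same
  Position 5: 'd' vs 'b' => differ
  Position 6: 'b' vs 'b' => same
  Position 7: 'a' vs 'd' => differ
  Position 8: 'a' vs 'd' => differ
Total differences (Hamming distance): 4

4


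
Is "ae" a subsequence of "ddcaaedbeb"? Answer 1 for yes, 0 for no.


Check if "ae" is a subsequence of "ddcaaedbeb"
Greedy scan:
  Position 0 ('d'): no match needed
  Position 1 ('d'): no match needed
  Position 2 ('c'): no match needed
  Position 3 ('a'): matches sub[0] = 'a'
  Position 4 ('a'): no match needed
  Position 5 ('e'): matches sub[1] = 'e'
  Position 6 ('d'): no match needed
  Position 7 ('b'): no match needed
  Position 8 ('e'): no match needed
  Position 9 ('b'): no match needed
All 2 characters matched => is a subsequence

1


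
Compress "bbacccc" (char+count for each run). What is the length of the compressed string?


Input: bbacccc
Runs:
  'b' x 2 => "b2"
  'a' x 1 => "a1"
  'c' x 4 => "c4"
Compressed: "b2a1c4"
Compressed length: 6

6


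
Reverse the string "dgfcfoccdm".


Input: dgfcfoccdm
Reading characters right to left:
  Position 9: 'm'
  Position 8: 'd'
  Position 7: 'c'
  Position 6: 'c'
  Position 5: 'o'
  Position 4: 'f'
  Position 3: 'c'
  Position 2: 'f'
  Position 1: 'g'
  Position 0: 'd'
Reversed: mdccofcfgd

mdccofcfgd


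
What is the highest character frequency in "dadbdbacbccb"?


Input: dadbdbacbccb
Character counts:
  'a': 2
  'b': 4
  'c': 3
  'd': 3
Maximum frequency: 4

4


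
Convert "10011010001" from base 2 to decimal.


Input: "10011010001" in base 2
Positional expansion:
  Digit '1' (value 1) x 2^10 = 1024
  Digit '0' (value 0) x 2^9 = 0
  Digit '0' (value 0) x 2^8 = 0
  Digit '1' (value 1) x 2^7 = 128
  Digit '1' (value 1) x 2^6 = 64
  Digit '0' (value 0) x 2^5 = 0
  Digit '1' (value 1) x 2^4 = 16
  Digit '0' (value 0) x 2^3 = 0
  Digit '0' (value 0) x 2^2 = 0
  Digit '0' (value 0) x 2^1 = 0
  Digit '1' (value 1) x 2^0 = 1
Sum = 1233

1233


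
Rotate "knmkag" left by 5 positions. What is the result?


Input: "knmkag", rotate left by 5
First 5 characters: "knmka"
Remaining characters: "g"
Concatenate remaining + first: "g" + "knmka" = "gknmka"

gknmka


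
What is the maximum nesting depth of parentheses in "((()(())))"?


Input: "((()(())))"
Tracking depth:
  Position 0 '(': depth becomes 1
  Position 1 '(': depth becomes 2
  Position 2 '(': depth becomes 3
  Position 3 ')': depth becomes 2
  Position 4 '(': depth becomes 3
  Position 5 '(': depth becomes 4
  Position 6 ')': depth becomes 3
  Position 7 ')': depth becomes 2
  Position 8 ')': depth becomes 1
  Position 9 ')': depth becomes 0
Maximum depth reached: 4

4


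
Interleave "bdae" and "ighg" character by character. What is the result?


Interleaving "bdae" and "ighg":
  Position 0: 'b' from first, 'i' from second => "bi"
  Position 1: 'd' from first, 'g' from second => "dg"
  Position 2: 'a' from first, 'h' from second => "ah"
  Position 3: 'e' from first, 'g' from second => "eg"
Result: bidgaheg

bidgaheg


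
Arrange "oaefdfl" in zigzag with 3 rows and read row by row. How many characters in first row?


Zigzag "oaefdfl" into 3 rows:
Placing characters:
  'o' => row 0
  'a' => row 1
  'e' => row 2
  'f' => row 1
  'd' => row 0
  'f' => row 1
  'l' => row 2
Rows:
  Row 0: "od"
  Row 1: "aff"
  Row 2: "el"
First row length: 2

2


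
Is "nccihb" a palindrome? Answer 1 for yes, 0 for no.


Input: nccihb
Reversed: bhiccn
  Compare pos 0 ('n') with pos 5 ('b'): MISMATCH
  Compare pos 1 ('c') with pos 4 ('h'): MISMATCH
  Compare pos 2 ('c') with pos 3 ('i'): MISMATCH
Result: not a palindrome

0


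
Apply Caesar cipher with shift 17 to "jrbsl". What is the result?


Caesar cipher: shift "jrbsl" by 17
  'j' (pos 9) + 17 = pos 0 = 'a'
  'r' (pos 17) + 17 = pos 8 = 'i'
  'b' (pos 1) + 17 = pos 18 = 's'
  's' (pos 18) + 17 = pos 9 = 'j'
  'l' (pos 11) + 17 = pos 2 = 'c'
Result: aisjc

aisjc


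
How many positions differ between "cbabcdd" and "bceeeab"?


Comparing "cbabcdd" and "bceeeab" position by position:
  Position 0: 'c' vs 'b' => DIFFER
  Position 1: 'b' vs 'c' => DIFFER
  Position 2: 'a' vs 'e' => DIFFER
  Position 3: 'b' vs 'e' => DIFFER
  Position 4: 'c' vs 'e' => DIFFER
  Position 5: 'd' vs 'a' => DIFFER
  Position 6: 'd' vs 'b' => DIFFER
Positions that differ: 7

7


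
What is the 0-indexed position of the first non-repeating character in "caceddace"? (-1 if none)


Input: caceddace
Character frequencies:
  'a': 2
  'c': 3
  'd': 2
  'e': 2
Scanning left to right for freq == 1:
  Position 0 ('c'): freq=3, skip
  Position 1 ('a'): freq=2, skip
  Position 2 ('c'): freq=3, skip
  Position 3 ('e'): freq=2, skip
  Position 4 ('d'): freq=2, skip
  Position 5 ('d'): freq=2, skip
  Position 6 ('a'): freq=2, skip
  Position 7 ('c'): freq=3, skip
  Position 8 ('e'): freq=2, skip
  No unique character found => answer = -1

-1


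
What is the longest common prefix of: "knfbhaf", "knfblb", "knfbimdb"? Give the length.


Words: knfbhaf, knfblb, knfbimdb
  Position 0: all 'k' => match
  Position 1: all 'n' => match
  Position 2: all 'f' => match
  Position 3: all 'b' => match
  Position 4: ('h', 'l', 'i') => mismatch, stop
LCP = "knfb" (length 4)

4


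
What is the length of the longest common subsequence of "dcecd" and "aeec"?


LCS of "dcecd" and "aeec"
DP table:
           a    e    e    c
      0    0    0    0    0
  d   0    0    0    0    0
  c   0    0    0    0    1
  e   0    0    1    1    1
  c   0    0    1    1    2
  d   0    0    1    1    2
LCS length = dp[5][4] = 2

2


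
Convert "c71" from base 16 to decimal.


Input: "c71" in base 16
Positional expansion:
  Digit 'c' (value 12) x 16^2 = 3072
  Digit '7' (value 7) x 16^1 = 112
  Digit '1' (value 1) x 16^0 = 1
Sum = 3185

3185


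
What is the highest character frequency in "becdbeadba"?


Input: becdbeadba
Character counts:
  'a': 2
  'b': 3
  'c': 1
  'd': 2
  'e': 2
Maximum frequency: 3

3


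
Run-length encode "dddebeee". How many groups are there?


Input: dddebeee
Scanning for consecutive runs:
  Group 1: 'd' x 3 (positions 0-2)
  Group 2: 'e' x 1 (positions 3-3)
  Group 3: 'b' x 1 (positions 4-4)
  Group 4: 'e' x 3 (positions 5-7)
Total groups: 4

4


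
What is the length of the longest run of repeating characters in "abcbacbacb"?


Input: "abcbacbacb"
Scanning for longest run:
  Position 1 ('b'): new char, reset run to 1
  Position 2 ('c'): new char, reset run to 1
  Position 3 ('b'): new char, reset run to 1
  Position 4 ('a'): new char, reset run to 1
  Position 5 ('c'): new char, reset run to 1
  Position 6 ('b'): new char, reset run to 1
  Position 7 ('a'): new char, reset run to 1
  Position 8 ('c'): new char, reset run to 1
  Position 9 ('b'): new char, reset run to 1
Longest run: 'a' with length 1

1


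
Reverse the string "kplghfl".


Input: kplghfl
Reading characters right to left:
  Position 6: 'l'
  Position 5: 'f'
  Position 4: 'h'
  Position 3: 'g'
  Position 2: 'l'
  Position 1: 'p'
  Position 0: 'k'
Reversed: lfhglpk

lfhglpk


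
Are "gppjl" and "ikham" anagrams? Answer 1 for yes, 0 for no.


Strings: "gppjl", "ikham"
Sorted first:  gjlpp
Sorted second: ahikm
Differ at position 0: 'g' vs 'a' => not anagrams

0


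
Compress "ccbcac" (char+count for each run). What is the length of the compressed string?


Input: ccbcac
Runs:
  'c' x 2 => "c2"
  'b' x 1 => "b1"
  'c' x 1 => "c1"
  'a' x 1 => "a1"
  'c' x 1 => "c1"
Compressed: "c2b1c1a1c1"
Compressed length: 10

10


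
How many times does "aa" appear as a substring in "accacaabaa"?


Searching for "aa" in "accacaabaa"
Scanning each position:
  Position 0: "ac" => no
  Position 1: "cc" => no
  Position 2: "ca" => no
  Position 3: "ac" => no
  Position 4: "ca" => no
  Position 5: "aa" => MATCH
  Position 6: "ab" => no
  Position 7: "ba" => no
  Position 8: "aa" => MATCH
Total occurrences: 2

2


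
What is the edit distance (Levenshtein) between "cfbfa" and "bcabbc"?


Computing edit distance: "cfbfa" -> "bcabbc"
DP table:
           b    c    a    b    b    c
      0    1    2    3    4    5    6
  c   1    1    1    2    3    4    5
  f   2    2    2    2    3    4    5
  b   3    2    3    3    2    3    4
  f   4    3    3    4    3    3    4
  a   5    4    4    3    4    4    4
Edit distance = dp[5][6] = 4

4


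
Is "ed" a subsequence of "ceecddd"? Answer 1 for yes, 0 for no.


Check if "ed" is a subsequence of "ceecddd"
Greedy scan:
  Position 0 ('c'): no match needed
  Position 1 ('e'): matches sub[0] = 'e'
  Position 2 ('e'): no match needed
  Position 3 ('c'): no match needed
  Position 4 ('d'): matches sub[1] = 'd'
  Position 5 ('d'): no match needed
  Position 6 ('d'): no match needed
All 2 characters matched => is a subsequence

1


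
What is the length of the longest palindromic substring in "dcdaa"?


Input: "dcdaa"
Checking substrings for palindromes:
  [0:3] "dcd" (len 3) => palindrome
  [3:5] "aa" (len 2) => palindrome
Longest palindromic substring: "dcd" with length 3

3


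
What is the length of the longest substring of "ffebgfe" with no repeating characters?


Input: "ffebgfe"
Sliding window (track last position of each char):
  Position 0 ('f'): window [0,0] length 1 -- new best
  Position 1 ('f'): repeat (last at 0), move window start to 1
  Position 1 ('f'): window [1,1] length 1
  Position 2 ('e'): window [1,2] length 2 -- new best
  Position 3 ('b'): window [1,3] length 3 -- new best
  Position 4 ('g'): window [1,4] length 4 -- new best
  Position 5 ('f'): repeat (last at 1), move window start to 2
  Position 5 ('f'): window [2,5] length 4
  Position 6 ('e'): repeat (last at 2), move window start to 3
  Position 6 ('e'): window [3,6] length 4
Longest substring with no repeats: "febg" with length 4

4


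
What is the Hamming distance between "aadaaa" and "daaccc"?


Comparing "aadaaa" and "daaccc" position by position:
  Position 0: 'a' vs 'd' => differ
  Position 1: 'a' vs 'a' => same
  Position 2: 'd' vs 'a' => differ
  Position 3: 'a' vs 'c' => differ
  Position 4: 'a' vs 'c' => differ
  Position 5: 'a' vs 'c' => differ
Total differences (Hamming distance): 5

5


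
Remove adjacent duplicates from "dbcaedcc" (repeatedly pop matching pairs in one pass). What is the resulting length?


Input: dbcaedcc
Stack-based adjacent duplicate removal:
  Read 'd': push. Stack: d
  Read 'b': push. Stack: db
  Read 'c': push. Stack: dbc
  Read 'a': push. Stack: dbca
  Read 'e': push. Stack: dbcae
  Read 'd': push. Stack: dbcaed
  Read 'c': push. Stack: dbcaedc
  Read 'c': matches stack top 'c' => pop. Stack: dbcaed
Final stack: "dbcaed" (length 6)

6


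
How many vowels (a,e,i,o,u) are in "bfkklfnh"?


Input: bfkklfnh
Checking each character:
  'b' at position 0: consonant
  'f' at position 1: consonant
  'k' at position 2: consonant
  'k' at position 3: consonant
  'l' at position 4: consonant
  'f' at position 5: consonant
  'n' at position 6: consonant
  'h' at position 7: consonant
Total vowels: 0

0


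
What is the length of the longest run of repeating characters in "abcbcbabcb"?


Input: "abcbcbabcb"
Scanning for longest run:
  Position 1 ('b'): new char, reset run to 1
  Position 2 ('c'): new char, reset run to 1
  Position 3 ('b'): new char, reset run to 1
  Position 4 ('c'): new char, reset run to 1
  Position 5 ('b'): new char, reset run to 1
  Position 6 ('a'): new char, reset run to 1
  Position 7 ('b'): new char, reset run to 1
  Position 8 ('c'): new char, reset run to 1
  Position 9 ('b'): new char, reset run to 1
Longest run: 'a' with length 1

1


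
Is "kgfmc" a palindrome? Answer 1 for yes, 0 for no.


Input: kgfmc
Reversed: cmfgk
  Compare pos 0 ('k') with pos 4 ('c'): MISMATCH
  Compare pos 1 ('g') with pos 3 ('m'): MISMATCH
Result: not a palindrome

0


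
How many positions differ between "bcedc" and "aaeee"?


Comparing "bcedc" and "aaeee" position by position:
  Position 0: 'b' vs 'a' => DIFFER
  Position 1: 'c' vs 'a' => DIFFER
  Position 2: 'e' vs 'e' => same
  Position 3: 'd' vs 'e' => DIFFER
  Position 4: 'c' vs 'e' => DIFFER
Positions that differ: 4

4


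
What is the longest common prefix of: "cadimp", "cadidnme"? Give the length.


Words: cadimp, cadidnme
  Position 0: all 'c' => match
  Position 1: all 'a' => match
  Position 2: all 'd' => match
  Position 3: all 'i' => match
  Position 4: ('m', 'd') => mismatch, stop
LCP = "cadi" (length 4)

4


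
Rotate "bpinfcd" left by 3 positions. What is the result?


Input: "bpinfcd", rotate left by 3
First 3 characters: "bpi"
Remaining characters: "nfcd"
Concatenate remaining + first: "nfcd" + "bpi" = "nfcdbpi"

nfcdbpi


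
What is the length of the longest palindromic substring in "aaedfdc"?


Input: "aaedfdc"
Checking substrings for palindromes:
  [3:6] "dfd" (len 3) => palindrome
  [0:2] "aa" (len 2) => palindrome
Longest palindromic substring: "dfd" with length 3

3


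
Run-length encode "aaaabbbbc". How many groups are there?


Input: aaaabbbbc
Scanning for consecutive runs:
  Group 1: 'a' x 4 (positions 0-3)
  Group 2: 'b' x 4 (positions 4-7)
  Group 3: 'c' x 1 (positions 8-8)
Total groups: 3

3


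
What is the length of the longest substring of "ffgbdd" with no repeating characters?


Input: "ffgbdd"
Sliding window (track last position of each char):
  Position 0 ('f'): window [0,0] length 1 -- new best
  Position 1 ('f'): repeat (last at 0), move window start to 1
  Position 1 ('f'): window [1,1] length 1
  Position 2 ('g'): window [1,2] length 2 -- new best
  Position 3 ('b'): window [1,3] length 3 -- new best
  Position 4 ('d'): window [1,4] length 4 -- new best
  Position 5 ('d'): repeat (last at 4), move window start to 5
  Position 5 ('d'): window [5,5] length 1
Longest substring with no repeats: "fgbd" with length 4

4


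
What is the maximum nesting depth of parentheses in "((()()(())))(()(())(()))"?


Input: "((()()(())))(()(())(()))"
Tracking depth:
  Position 0 '(': depth becomes 1
  Position 1 '(': depth becomes 2
  Position 2 '(': depth becomes 3
  Position 3 ')': depth becomes 2
  Position 4 '(': depth becomes 3
  Position 5 ')': depth becomes 2
  Position 6 '(': depth becomes 3
  Position 7 '(': depth becomes 4
  Position 8 ')': depth becomes 3
  Position 9 ')': depth becomes 2
  Position 10 ')': depth becomes 1
  Position 11 ')': depth becomes 0
  Position 12 '(': depth becomes 1
  Position 13 '(': depth becomes 2
  Position 14 ')': depth becomes 1
  Position 15 '(': depth becomes 2
  Position 16 '(': depth becomes 3
  Position 17 ')': depth becomes 2
  Position 18 ')': depth becomes 1
  Position 19 '(': depth becomes 2
  Position 20 '(': depth becomes 3
  Position 21 ')': depth becomes 2
  Position 22 ')': depth becomes 1
  Position 23 ')': depth becomes 0
Maximum depth reached: 4

4


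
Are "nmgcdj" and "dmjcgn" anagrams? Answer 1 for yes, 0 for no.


Strings: "nmgcdj", "dmjcgn"
Sorted first:  cdgjmn
Sorted second: cdgjmn
Sorted forms match => anagrams

1


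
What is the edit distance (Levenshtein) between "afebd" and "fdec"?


Computing edit distance: "afebd" -> "fdec"
DP table:
           f    d    e    c
      0    1    2    3    4
  a   1    1    2    3    4
  f   2    1    2    3    4
  e   3    2    2    2    3
  b   4    3    3    3    3
  d   5    4    3    4    4
Edit distance = dp[5][4] = 4

4


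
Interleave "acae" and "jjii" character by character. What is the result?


Interleaving "acae" and "jjii":
  Position 0: 'a' from first, 'j' from second => "aj"
  Position 1: 'c' from first, 'j' from second => "cj"
  Position 2: 'a' from first, 'i' from second => "ai"
  Position 3: 'e' from first, 'i' from second => "ei"
Result: ajcjaiei

ajcjaiei


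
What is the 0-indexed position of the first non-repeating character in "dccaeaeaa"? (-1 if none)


Input: dccaeaeaa
Character frequencies:
  'a': 4
  'c': 2
  'd': 1
  'e': 2
Scanning left to right for freq == 1:
  Position 0 ('d'): unique! => answer = 0

0


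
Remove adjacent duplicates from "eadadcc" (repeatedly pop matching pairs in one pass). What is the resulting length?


Input: eadadcc
Stack-based adjacent duplicate removal:
  Read 'e': push. Stack: e
  Read 'a': push. Stack: ea
  Read 'd': push. Stack: ead
  Read 'a': push. Stack: eada
  Read 'd': push. Stack: eadad
  Read 'c': push. Stack: eadadc
  Read 'c': matches stack top 'c' => pop. Stack: eadad
Final stack: "eadad" (length 5)

5


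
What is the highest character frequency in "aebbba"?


Input: aebbba
Character counts:
  'a': 2
  'b': 3
  'e': 1
Maximum frequency: 3

3


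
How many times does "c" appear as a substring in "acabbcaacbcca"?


Searching for "c" in "acabbcaacbcca"
Scanning each position:
  Position 0: "a" => no
  Position 1: "c" => MATCH
  Position 2: "a" => no
  Position 3: "b" => no
  Position 4: "b" => no
  Position 5: "c" => MATCH
  Position 6: "a" => no
  Position 7: "a" => no
  Position 8: "c" => MATCH
  Position 9: "b" => no
  Position 10: "c" => MATCH
  Position 11: "c" => MATCH
  Position 12: "a" => no
Total occurrences: 5

5


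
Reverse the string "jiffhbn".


Input: jiffhbn
Reading characters right to left:
  Position 6: 'n'
  Position 5: 'b'
  Position 4: 'h'
  Position 3: 'f'
  Position 2: 'f'
  Position 1: 'i'
  Position 0: 'j'
Reversed: nbhffij

nbhffij


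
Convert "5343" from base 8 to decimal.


Input: "5343" in base 8
Positional expansion:
  Digit '5' (value 5) x 8^3 = 2560
  Digit '3' (value 3) x 8^2 = 192
  Digit '4' (value 4) x 8^1 = 32
  Digit '3' (value 3) x 8^0 = 3
Sum = 2787

2787


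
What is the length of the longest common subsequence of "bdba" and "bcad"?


LCS of "bdba" and "bcad"
DP table:
           b    c    a    d
      0    0    0    0    0
  b   0    1    1    1    1
  d   0    1    1    1    2
  b   0    1    1    1    2
  a   0    1    1    2    2
LCS length = dp[4][4] = 2

2


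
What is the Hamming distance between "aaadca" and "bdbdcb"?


Comparing "aaadca" and "bdbdcb" position by position:
  Position 0: 'a' vs 'b' => differ
  Position 1: 'a' vs 'd' => differ
  Position 2: 'a' vs 'b' => differ
  Position 3: 'd' vs 'd' => same
  Position 4: 'c' vs 'c' => same
  Position 5: 'a' vs 'b' => differ
Total differences (Hamming distance): 4

4


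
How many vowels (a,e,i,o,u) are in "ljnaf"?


Input: ljnaf
Checking each character:
  'l' at position 0: consonant
  'j' at position 1: consonant
  'n' at position 2: consonant
  'a' at position 3: vowel (running total: 1)
  'f' at position 4: consonant
Total vowels: 1

1


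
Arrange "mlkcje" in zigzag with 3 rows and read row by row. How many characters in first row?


Zigzag "mlkcje" into 3 rows:
Placing characters:
  'm' => row 0
  'l' => row 1
  'k' => row 2
  'c' => row 1
  'j' => row 0
  'e' => row 1
Rows:
  Row 0: "mj"
  Row 1: "lce"
  Row 2: "k"
First row length: 2

2


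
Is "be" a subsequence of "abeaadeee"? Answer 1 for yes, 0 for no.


Check if "be" is a subsequence of "abeaadeee"
Greedy scan:
  Position 0 ('a'): no match needed
  Position 1 ('b'): matches sub[0] = 'b'
  Position 2 ('e'): matches sub[1] = 'e'
  Position 3 ('a'): no match needed
  Position 4 ('a'): no match needed
  Position 5 ('d'): no match needed
  Position 6 ('e'): no match needed
  Position 7 ('e'): no match needed
  Position 8 ('e'): no match needed
All 2 characters matched => is a subsequence

1


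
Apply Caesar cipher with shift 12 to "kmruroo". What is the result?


Caesar cipher: shift "kmruroo" by 12
  'k' (pos 10) + 12 = pos 22 = 'w'
  'm' (pos 12) + 12 = pos 24 = 'y'
  'r' (pos 17) + 12 = pos 3 = 'd'
  'u' (pos 20) + 12 = pos 6 = 'g'
  'r' (pos 17) + 12 = pos 3 = 'd'
  'o' (pos 14) + 12 = pos 0 = 'a'
  'o' (pos 14) + 12 = pos 0 = 'a'
Result: wydgdaa

wydgdaa


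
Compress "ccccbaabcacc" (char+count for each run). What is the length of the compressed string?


Input: ccccbaabcacc
Runs:
  'c' x 4 => "c4"
  'b' x 1 => "b1"
  'a' x 2 => "a2"
  'b' x 1 => "b1"
  'c' x 1 => "c1"
  'a' x 1 => "a1"
  'c' x 2 => "c2"
Compressed: "c4b1a2b1c1a1c2"
Compressed length: 14

14


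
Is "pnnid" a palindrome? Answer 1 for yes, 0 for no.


Input: pnnid
Reversed: dinnp
  Compare pos 0 ('p') with pos 4 ('d'): MISMATCH
  Compare pos 1 ('n') with pos 3 ('i'): MISMATCH
Result: not a palindrome

0


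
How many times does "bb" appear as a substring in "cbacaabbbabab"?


Searching for "bb" in "cbacaabbbabab"
Scanning each position:
  Position 0: "cb" => no
  Position 1: "ba" => no
  Position 2: "ac" => no
  Position 3: "ca" => no
  Position 4: "aa" => no
  Position 5: "ab" => no
  Position 6: "bb" => MATCH
  Position 7: "bb" => MATCH
  Position 8: "ba" => no
  Position 9: "ab" => no
  Position 10: "ba" => no
  Position 11: "ab" => no
Total occurrences: 2

2


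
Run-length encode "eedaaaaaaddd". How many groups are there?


Input: eedaaaaaaddd
Scanning for consecutive runs:
  Group 1: 'e' x 2 (positions 0-1)
  Group 2: 'd' x 1 (positions 2-2)
  Group 3: 'a' x 6 (positions 3-8)
  Group 4: 'd' x 3 (positions 9-11)
Total groups: 4

4


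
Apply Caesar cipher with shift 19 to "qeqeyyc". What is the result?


Caesar cipher: shift "qeqeyyc" by 19
  'q' (pos 16) + 19 = pos 9 = 'j'
  'e' (pos 4) + 19 = pos 23 = 'x'
  'q' (pos 16) + 19 = pos 9 = 'j'
  'e' (pos 4) + 19 = pos 23 = 'x'
  'y' (pos 24) + 19 = pos 17 = 'r'
  'y' (pos 24) + 19 = pos 17 = 'r'
  'c' (pos 2) + 19 = pos 21 = 'v'
Result: jxjxrrv

jxjxrrv


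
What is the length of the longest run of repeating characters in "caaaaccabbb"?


Input: "caaaaccabbb"
Scanning for longest run:
  Position 1 ('a'): new char, reset run to 1
  Position 2 ('a'): continues run of 'a', length=2
  Position 3 ('a'): continues run of 'a', length=3
  Position 4 ('a'): continues run of 'a', length=4
  Position 5 ('c'): new char, reset run to 1
  Position 6 ('c'): continues run of 'c', length=2
  Position 7 ('a'): new char, reset run to 1
  Position 8 ('b'): new char, reset run to 1
  Position 9 ('b'): continues run of 'b', length=2
  Position 10 ('b'): continues run of 'b', length=3
Longest run: 'a' with length 4

4


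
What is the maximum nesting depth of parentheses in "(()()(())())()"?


Input: "(()()(())())()"
Tracking depth:
  Position 0 '(': depth becomes 1
  Position 1 '(': depth becomes 2
  Position 2 ')': depth becomes 1
  Position 3 '(': depth becomes 2
  Position 4 ')': depth becomes 1
  Position 5 '(': depth becomes 2
  Position 6 '(': depth becomes 3
  Position 7 ')': depth becomes 2
  Position 8 ')': depth becomes 1
  Position 9 '(': depth becomes 2
  Position 10 ')': depth becomes 1
  Position 11 ')': depth becomes 0
  Position 12 '(': depth becomes 1
  Position 13 ')': depth becomes 0
Maximum depth reached: 3

3


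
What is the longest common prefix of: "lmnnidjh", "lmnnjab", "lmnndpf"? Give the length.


Words: lmnnidjh, lmnnjab, lmnndpf
  Position 0: all 'l' => match
  Position 1: all 'm' => match
  Position 2: all 'n' => match
  Position 3: all 'n' => match
  Position 4: ('i', 'j', 'd') => mismatch, stop
LCP = "lmnn" (length 4)

4


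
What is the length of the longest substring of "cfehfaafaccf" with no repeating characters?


Input: "cfehfaafaccf"
Sliding window (track last position of each char):
  Position 0 ('c'): window [0,0] length 1 -- new best
  Position 1 ('f'): window [0,1] length 2 -- new best
  Position 2 ('e'): window [0,2] length 3 -- new best
  Position 3 ('h'): window [0,3] length 4 -- new best
  Position 4 ('f'): repeat (last at 1), move window start to 2
  Position 4 ('f'): window [2,4] length 3
  Position 5 ('a'): window [2,5] length 4
  Position 6 ('a'): repeat (last at 5), move window start to 6
  Position 6 ('a'): window [6,6] length 1
  Position 7 ('f'): window [6,7] length 2
  Position 8 ('a'): repeat (last at 6), move window start to 7
  Position 8 ('a'): window [7,8] length 2
  Position 9 ('c'): window [7,9] length 3
  Position 10 ('c'): repeat (last at 9), move window start to 10
  Position 10 ('c'): window [10,10] length 1
  Position 11 ('f'): window [10,11] length 2
Longest substring with no repeats: "cfeh" with length 4

4


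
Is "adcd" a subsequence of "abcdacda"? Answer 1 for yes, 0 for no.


Check if "adcd" is a subsequence of "abcdacda"
Greedy scan:
  Position 0 ('a'): matches sub[0] = 'a'
  Position 1 ('b'): no match needed
  Position 2 ('c'): no match needed
  Position 3 ('d'): matches sub[1] = 'd'
  Position 4 ('a'): no match needed
  Position 5 ('c'): matches sub[2] = 'c'
  Position 6 ('d'): matches sub[3] = 'd'
  Position 7 ('a'): no match needed
All 4 characters matched => is a subsequence

1


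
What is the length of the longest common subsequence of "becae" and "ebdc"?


LCS of "becae" and "ebdc"
DP table:
           e    b    d    c
      0    0    0    0    0
  b   0    0    1    1    1
  e   0    1    1    1    1
  c   0    1    1    1    2
  a   0    1    1    1    2
  e   0    1    1    1    2
LCS length = dp[5][4] = 2

2


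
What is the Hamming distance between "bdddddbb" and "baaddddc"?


Comparing "bdddddbb" and "baaddddc" position by position:
  Position 0: 'b' vs 'b' => same
  Position 1: 'd' vs 'a' => differ
  Position 2: 'd' vs 'a' => differ
  Position 3: 'd' vs 'd' => same
  Position 4: 'd' vs 'd' => same
  Position 5: 'd' vs 'd' => same
  Position 6: 'b' vs 'd' => differ
  Position 7: 'b' vs 'c' => differ
Total differences (Hamming distance): 4

4


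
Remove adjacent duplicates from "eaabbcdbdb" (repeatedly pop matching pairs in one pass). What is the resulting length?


Input: eaabbcdbdb
Stack-based adjacent duplicate removal:
  Read 'e': push. Stack: e
  Read 'a': push. Stack: ea
  Read 'a': matches stack top 'a' => pop. Stack: e
  Read 'b': push. Stack: eb
  Read 'b': matches stack top 'b' => pop. Stack: e
  Read 'c': push. Stack: ec
  Read 'd': push. Stack: ecd
  Read 'b': push. Stack: ecdb
  Read 'd': push. Stack: ecdbd
  Read 'b': push. Stack: ecdbdb
Final stack: "ecdbdb" (length 6)

6


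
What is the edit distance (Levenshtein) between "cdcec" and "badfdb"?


Computing edit distance: "cdcec" -> "badfdb"
DP table:
           b    a    d    f    d    b
      0    1    2    3    4    5    6
  c   1    1    2    3    4    5    6
  d   2    2    2    2    3    4    5
  c   3    3    3    3    3    4    5
  e   4    4    4    4    4    4    5
  c   5    5    5    5    5    5    5
Edit distance = dp[5][6] = 5

5


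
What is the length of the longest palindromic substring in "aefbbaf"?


Input: "aefbbaf"
Checking substrings for palindromes:
  [3:5] "bb" (len 2) => palindrome
Longest palindromic substring: "bb" with length 2

2


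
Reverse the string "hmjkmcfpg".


Input: hmjkmcfpg
Reading characters right to left:
  Position 8: 'g'
  Position 7: 'p'
  Position 6: 'f'
  Position 5: 'c'
  Position 4: 'm'
  Position 3: 'k'
  Position 2: 'j'
  Position 1: 'm'
  Position 0: 'h'
Reversed: gpfcmkjmh

gpfcmkjmh


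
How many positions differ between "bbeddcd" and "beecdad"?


Comparing "bbeddcd" and "beecdad" position by position:
  Position 0: 'b' vs 'b' => same
  Position 1: 'b' vs 'e' => DIFFER
  Position 2: 'e' vs 'e' => same
  Position 3: 'd' vs 'c' => DIFFER
  Position 4: 'd' vs 'd' => same
  Position 5: 'c' vs 'a' => DIFFER
  Position 6: 'd' vs 'd' => same
Positions that differ: 3

3


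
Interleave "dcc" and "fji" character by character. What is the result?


Interleaving "dcc" and "fji":
  Position 0: 'd' from first, 'f' from second => "df"
  Position 1: 'c' from first, 'j' from second => "cj"
  Position 2: 'c' from first, 'i' from second => "ci"
Result: dfcjci

dfcjci


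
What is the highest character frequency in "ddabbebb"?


Input: ddabbebb
Character counts:
  'a': 1
  'b': 4
  'd': 2
  'e': 1
Maximum frequency: 4

4


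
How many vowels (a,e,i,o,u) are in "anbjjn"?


Input: anbjjn
Checking each character:
  'a' at position 0: vowel (running total: 1)
  'n' at position 1: consonant
  'b' at position 2: consonant
  'j' at position 3: consonant
  'j' at position 4: consonant
  'n' at position 5: consonant
Total vowels: 1

1


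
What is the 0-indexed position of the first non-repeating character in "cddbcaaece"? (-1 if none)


Input: cddbcaaece
Character frequencies:
  'a': 2
  'b': 1
  'c': 3
  'd': 2
  'e': 2
Scanning left to right for freq == 1:
  Position 0 ('c'): freq=3, skip
  Position 1 ('d'): freq=2, skip
  Position 2 ('d'): freq=2, skip
  Position 3 ('b'): unique! => answer = 3

3
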